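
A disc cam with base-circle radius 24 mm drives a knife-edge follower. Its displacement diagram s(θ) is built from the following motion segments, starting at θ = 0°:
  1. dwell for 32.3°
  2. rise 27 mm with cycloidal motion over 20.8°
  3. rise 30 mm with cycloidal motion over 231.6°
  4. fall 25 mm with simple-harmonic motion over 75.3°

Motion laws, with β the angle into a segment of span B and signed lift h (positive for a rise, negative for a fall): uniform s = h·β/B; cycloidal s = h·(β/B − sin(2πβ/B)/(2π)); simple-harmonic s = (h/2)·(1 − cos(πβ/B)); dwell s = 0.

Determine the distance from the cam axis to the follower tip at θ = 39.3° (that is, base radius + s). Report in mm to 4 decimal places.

seg 1 [0°–32.3°] dwell: s stays 0.0000
seg 2 [32.3°–53.1°] cycloidal, h=27: θ=39.3° here. β=7, B=20.8. 27·(0.3365 − sin(2π·0.3365)/(2π)) = 5.4091 → s = 5.4091
radial distance = base radius + s = 24 + 5.4091 = 29.4091

29.4091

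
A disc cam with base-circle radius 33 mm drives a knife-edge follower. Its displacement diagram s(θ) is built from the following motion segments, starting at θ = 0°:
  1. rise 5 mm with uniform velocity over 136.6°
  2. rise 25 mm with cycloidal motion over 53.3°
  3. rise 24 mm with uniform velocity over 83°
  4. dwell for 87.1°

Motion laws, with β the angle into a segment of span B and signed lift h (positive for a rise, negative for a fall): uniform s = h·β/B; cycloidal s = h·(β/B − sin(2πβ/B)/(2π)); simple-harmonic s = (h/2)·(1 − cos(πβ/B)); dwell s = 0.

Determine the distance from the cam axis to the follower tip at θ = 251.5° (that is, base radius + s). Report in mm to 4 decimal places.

seg 1 [0°–136.6°] uniform, h=5: full span → s += 5 → s = 5.0000
seg 2 [136.6°–189.9°] cycloidal, h=25: full span → s += 25 → s = 30.0000
seg 3 [189.9°–272.9°] uniform, h=24: θ=251.5° here. β=61.6, B=83. 24·61.6/83 = 17.8120 → s = 47.8120
radial distance = base radius + s = 33 + 47.8120 = 80.8120

80.8120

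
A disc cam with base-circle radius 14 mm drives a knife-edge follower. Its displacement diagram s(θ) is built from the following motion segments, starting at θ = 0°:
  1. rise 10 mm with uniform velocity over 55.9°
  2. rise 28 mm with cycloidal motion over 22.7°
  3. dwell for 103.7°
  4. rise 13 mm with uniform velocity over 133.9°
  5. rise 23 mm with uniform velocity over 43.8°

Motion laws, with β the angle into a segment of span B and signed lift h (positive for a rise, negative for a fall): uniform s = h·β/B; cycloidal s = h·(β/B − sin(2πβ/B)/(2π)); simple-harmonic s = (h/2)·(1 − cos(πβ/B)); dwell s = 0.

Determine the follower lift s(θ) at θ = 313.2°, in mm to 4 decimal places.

seg 1 [0°–55.9°] uniform, h=10: full span → s += 10 → s = 10.0000
seg 2 [55.9°–78.6°] cycloidal, h=28: full span → s += 28 → s = 38.0000
seg 3 [78.6°–182.3°] dwell: s stays 38.0000
seg 4 [182.3°–316.2°] uniform, h=13: θ=313.2° here. β=130.9, B=133.9. 13·130.9/133.9 = 12.7087 → s = 50.7087

50.7087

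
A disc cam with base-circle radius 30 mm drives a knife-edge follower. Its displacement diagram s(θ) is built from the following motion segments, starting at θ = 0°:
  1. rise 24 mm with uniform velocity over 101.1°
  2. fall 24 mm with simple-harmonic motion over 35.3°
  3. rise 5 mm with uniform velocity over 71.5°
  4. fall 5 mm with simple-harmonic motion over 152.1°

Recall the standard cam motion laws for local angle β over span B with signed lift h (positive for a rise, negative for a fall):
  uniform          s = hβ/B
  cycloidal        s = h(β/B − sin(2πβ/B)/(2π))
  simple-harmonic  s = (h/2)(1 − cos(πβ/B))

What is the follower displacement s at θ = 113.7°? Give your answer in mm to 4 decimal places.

seg 1 [0°–101.1°] uniform, h=24: full span → s += 24 → s = 24.0000
seg 2 [101.1°–136.4°] simple-harmonic, h=-24: θ=113.7° here. β=12.6, B=35.3. -24/2·(1 − cos(π·0.3569)) = -6.7865 → s = 17.2135

17.2135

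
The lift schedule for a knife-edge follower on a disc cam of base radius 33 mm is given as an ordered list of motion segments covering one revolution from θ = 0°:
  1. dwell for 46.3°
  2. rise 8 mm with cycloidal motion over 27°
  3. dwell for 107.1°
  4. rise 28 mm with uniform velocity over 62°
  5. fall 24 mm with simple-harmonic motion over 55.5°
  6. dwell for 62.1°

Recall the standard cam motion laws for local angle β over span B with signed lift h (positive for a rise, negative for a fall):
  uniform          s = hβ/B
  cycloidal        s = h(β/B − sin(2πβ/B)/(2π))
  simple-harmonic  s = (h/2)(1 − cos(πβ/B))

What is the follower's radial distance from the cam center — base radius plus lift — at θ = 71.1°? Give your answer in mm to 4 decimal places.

seg 1 [0°–46.3°] dwell: s stays 0.0000
seg 2 [46.3°–73.3°] cycloidal, h=8: θ=71.1° here. β=24.8, B=27. 8·(0.9185 − sin(2π·0.9185)/(2π)) = 7.9719 → s = 7.9719
radial distance = base radius + s = 33 + 7.9719 = 40.9719

40.9719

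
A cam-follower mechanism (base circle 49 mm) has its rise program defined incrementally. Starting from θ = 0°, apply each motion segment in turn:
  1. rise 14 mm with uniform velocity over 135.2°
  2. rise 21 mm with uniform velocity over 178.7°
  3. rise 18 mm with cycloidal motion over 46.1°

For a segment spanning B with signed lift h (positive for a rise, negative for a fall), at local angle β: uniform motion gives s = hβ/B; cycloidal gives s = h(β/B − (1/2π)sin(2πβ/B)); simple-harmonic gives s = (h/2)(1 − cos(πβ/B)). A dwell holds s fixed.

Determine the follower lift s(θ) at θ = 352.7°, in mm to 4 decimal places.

seg 1 [0°–135.2°] uniform, h=14: full span → s += 14 → s = 14.0000
seg 2 [135.2°–313.9°] uniform, h=21: full span → s += 21 → s = 35.0000
seg 3 [313.9°–360°] cycloidal, h=18: θ=352.7° here. β=38.8, B=46.1. 18·(0.8416 − sin(2π·0.8416)/(2π)) = 17.5525 → s = 52.5525

52.5525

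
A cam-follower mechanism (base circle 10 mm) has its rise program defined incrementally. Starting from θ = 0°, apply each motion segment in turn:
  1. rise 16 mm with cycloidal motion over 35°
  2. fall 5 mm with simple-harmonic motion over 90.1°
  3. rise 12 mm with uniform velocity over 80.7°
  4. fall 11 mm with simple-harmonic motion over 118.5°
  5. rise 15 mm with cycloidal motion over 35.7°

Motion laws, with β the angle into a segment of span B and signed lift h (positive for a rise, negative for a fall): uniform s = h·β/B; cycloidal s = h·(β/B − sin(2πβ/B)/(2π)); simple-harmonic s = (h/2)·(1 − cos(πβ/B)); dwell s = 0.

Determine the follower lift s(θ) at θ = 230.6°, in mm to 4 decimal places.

seg 1 [0°–35°] cycloidal, h=16: full span → s += 16 → s = 16.0000
seg 2 [35°–125.1°] simple-harmonic, h=-5: full span → s += -5 → s = 11.0000
seg 3 [125.1°–205.8°] uniform, h=12: full span → s += 12 → s = 23.0000
seg 4 [205.8°–324.3°] simple-harmonic, h=-11: θ=230.6° here. β=24.8, B=118.5. -11/2·(1 − cos(π·0.2093)) = -1.1466 → s = 21.8534

21.8534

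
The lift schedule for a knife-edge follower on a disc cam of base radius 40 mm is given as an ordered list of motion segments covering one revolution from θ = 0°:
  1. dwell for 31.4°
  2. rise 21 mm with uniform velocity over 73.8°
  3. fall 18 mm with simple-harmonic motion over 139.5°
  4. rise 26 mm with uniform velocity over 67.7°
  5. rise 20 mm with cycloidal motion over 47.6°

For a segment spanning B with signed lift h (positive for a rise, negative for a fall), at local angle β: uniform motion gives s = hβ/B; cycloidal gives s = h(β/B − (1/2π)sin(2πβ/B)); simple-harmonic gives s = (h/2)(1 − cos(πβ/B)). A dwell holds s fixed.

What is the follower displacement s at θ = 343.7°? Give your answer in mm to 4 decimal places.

seg 1 [0°–31.4°] dwell: s stays 0.0000
seg 2 [31.4°–105.2°] uniform, h=21: full span → s += 21 → s = 21.0000
seg 3 [105.2°–244.7°] simple-harmonic, h=-18: full span → s += -18 → s = 3.0000
seg 4 [244.7°–312.4°] uniform, h=26: full span → s += 26 → s = 29.0000
seg 5 [312.4°–360°] cycloidal, h=20: θ=343.7° here. β=31.3, B=47.6. 20·(0.6576 − sin(2π·0.6576)/(2π)) = 15.8124 → s = 44.8124

44.8124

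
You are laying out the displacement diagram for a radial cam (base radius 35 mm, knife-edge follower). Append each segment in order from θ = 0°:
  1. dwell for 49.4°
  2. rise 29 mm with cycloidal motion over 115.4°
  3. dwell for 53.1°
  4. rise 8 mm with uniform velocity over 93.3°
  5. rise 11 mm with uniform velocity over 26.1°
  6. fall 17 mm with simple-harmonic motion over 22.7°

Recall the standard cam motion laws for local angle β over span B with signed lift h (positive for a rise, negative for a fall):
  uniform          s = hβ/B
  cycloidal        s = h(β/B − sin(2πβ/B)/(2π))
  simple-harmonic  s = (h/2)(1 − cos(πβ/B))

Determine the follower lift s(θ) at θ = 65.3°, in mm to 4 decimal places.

seg 1 [0°–49.4°] dwell: s stays 0.0000
seg 2 [49.4°–164.8°] cycloidal, h=29: θ=65.3° here. β=15.9, B=115.4. 29·(0.1378 − sin(2π·0.1378)/(2π)) = 0.4807 → s = 0.4807

0.4807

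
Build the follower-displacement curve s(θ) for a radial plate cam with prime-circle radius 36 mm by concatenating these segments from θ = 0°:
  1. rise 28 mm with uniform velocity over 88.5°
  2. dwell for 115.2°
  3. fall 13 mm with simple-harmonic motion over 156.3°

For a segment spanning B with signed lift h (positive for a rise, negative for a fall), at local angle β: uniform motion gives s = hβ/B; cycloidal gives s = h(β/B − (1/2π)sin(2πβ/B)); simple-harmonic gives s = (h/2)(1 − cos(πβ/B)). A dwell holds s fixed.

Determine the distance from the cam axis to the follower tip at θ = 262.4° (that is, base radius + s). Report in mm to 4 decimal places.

seg 1 [0°–88.5°] uniform, h=28: full span → s += 28 → s = 28.0000
seg 2 [88.5°–203.7°] dwell: s stays 28.0000
seg 3 [203.7°–360°] simple-harmonic, h=-13: θ=262.4° here. β=58.7, B=156.3. -13/2·(1 − cos(π·0.3756)) = -4.0231 → s = 23.9769
radial distance = base radius + s = 36 + 23.9769 = 59.9769

59.9769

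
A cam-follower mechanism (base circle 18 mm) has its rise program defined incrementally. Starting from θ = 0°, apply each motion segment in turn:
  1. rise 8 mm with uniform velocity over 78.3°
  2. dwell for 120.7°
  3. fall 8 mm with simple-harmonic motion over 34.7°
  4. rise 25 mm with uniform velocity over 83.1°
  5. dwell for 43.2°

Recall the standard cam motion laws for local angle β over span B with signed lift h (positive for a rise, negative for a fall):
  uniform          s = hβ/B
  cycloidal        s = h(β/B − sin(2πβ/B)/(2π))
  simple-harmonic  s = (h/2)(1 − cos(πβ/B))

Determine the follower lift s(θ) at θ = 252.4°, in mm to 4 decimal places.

seg 1 [0°–78.3°] uniform, h=8: full span → s += 8 → s = 8.0000
seg 2 [78.3°–199°] dwell: s stays 8.0000
seg 3 [199°–233.7°] simple-harmonic, h=-8: full span → s += -8 → s = 0.0000
seg 4 [233.7°–316.8°] uniform, h=25: θ=252.4° here. β=18.7, B=83.1. 25·18.7/83.1 = 5.6258 → s = 5.6258

5.6258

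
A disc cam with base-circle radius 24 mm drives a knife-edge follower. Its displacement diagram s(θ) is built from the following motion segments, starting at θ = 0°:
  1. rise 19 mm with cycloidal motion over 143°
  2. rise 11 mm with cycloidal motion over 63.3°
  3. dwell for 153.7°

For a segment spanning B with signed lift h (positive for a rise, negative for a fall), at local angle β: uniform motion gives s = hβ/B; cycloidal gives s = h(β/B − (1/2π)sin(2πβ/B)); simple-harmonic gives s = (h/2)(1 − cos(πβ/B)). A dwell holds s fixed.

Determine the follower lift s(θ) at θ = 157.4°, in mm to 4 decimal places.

seg 1 [0°–143°] cycloidal, h=19: full span → s += 19 → s = 19.0000
seg 2 [143°–206.3°] cycloidal, h=11: θ=157.4° here. β=14.4, B=63.3. 11·(0.2275 − sin(2π·0.2275)/(2π)) = 0.7691 → s = 19.7691

19.7691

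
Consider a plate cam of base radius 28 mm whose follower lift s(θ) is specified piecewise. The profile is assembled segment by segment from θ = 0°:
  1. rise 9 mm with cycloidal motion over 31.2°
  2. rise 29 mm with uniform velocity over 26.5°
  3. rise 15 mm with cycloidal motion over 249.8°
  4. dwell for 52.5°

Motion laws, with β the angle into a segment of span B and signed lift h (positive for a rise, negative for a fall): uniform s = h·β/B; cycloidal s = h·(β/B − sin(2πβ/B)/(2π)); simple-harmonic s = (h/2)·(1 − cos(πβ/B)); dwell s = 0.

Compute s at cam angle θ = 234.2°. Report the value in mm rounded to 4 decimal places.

seg 1 [0°–31.2°] cycloidal, h=9: full span → s += 9 → s = 9.0000
seg 2 [31.2°–57.7°] uniform, h=29: full span → s += 29 → s = 38.0000
seg 3 [57.7°–307.5°] cycloidal, h=15: θ=234.2° here. β=176.5, B=249.8. 15·(0.7066 − sin(2π·0.7066)/(2π)) = 12.8975 → s = 50.8975

50.8975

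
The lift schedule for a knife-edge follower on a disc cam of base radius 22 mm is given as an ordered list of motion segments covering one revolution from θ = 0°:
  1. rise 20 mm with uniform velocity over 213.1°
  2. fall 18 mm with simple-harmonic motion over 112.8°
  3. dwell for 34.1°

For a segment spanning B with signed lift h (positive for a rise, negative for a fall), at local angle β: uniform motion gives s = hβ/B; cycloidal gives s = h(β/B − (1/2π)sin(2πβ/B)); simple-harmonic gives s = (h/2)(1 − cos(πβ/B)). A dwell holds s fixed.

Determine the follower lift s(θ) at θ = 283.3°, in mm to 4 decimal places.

seg 1 [0°–213.1°] uniform, h=20: full span → s += 20 → s = 20.0000
seg 2 [213.1°–325.9°] simple-harmonic, h=-18: θ=283.3° here. β=70.2, B=112.8. -18/2·(1 − cos(π·0.6223)) = -12.3746 → s = 7.6254

7.6254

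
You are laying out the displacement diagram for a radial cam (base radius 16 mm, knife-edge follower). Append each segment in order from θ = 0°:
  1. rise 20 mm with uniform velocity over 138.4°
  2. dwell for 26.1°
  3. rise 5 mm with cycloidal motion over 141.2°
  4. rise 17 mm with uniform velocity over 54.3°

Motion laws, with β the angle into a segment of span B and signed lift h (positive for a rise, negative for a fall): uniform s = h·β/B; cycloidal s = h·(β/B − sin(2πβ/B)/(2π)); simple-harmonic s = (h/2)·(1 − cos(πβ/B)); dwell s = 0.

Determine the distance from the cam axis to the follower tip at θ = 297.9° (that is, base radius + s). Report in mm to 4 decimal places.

seg 1 [0°–138.4°] uniform, h=20: full span → s += 20 → s = 20.0000
seg 2 [138.4°–164.5°] dwell: s stays 20.0000
seg 3 [164.5°–305.7°] cycloidal, h=5: θ=297.9° here. β=133.4, B=141.2. 5·(0.9448 − sin(2π·0.9448)/(2π)) = 4.9945 → s = 24.9945
radial distance = base radius + s = 16 + 24.9945 = 40.9945

40.9945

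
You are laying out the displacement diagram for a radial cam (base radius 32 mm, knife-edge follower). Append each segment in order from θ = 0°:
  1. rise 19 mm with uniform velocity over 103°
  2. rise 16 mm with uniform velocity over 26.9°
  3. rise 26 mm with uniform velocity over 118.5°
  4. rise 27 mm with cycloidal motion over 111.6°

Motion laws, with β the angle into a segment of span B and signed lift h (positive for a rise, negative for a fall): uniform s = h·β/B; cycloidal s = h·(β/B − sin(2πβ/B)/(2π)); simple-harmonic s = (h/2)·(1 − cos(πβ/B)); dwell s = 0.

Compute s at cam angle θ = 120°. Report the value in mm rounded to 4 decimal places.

seg 1 [0°–103°] uniform, h=19: full span → s += 19 → s = 19.0000
seg 2 [103°–129.9°] uniform, h=16: θ=120° here. β=17, B=26.9. 16·17/26.9 = 10.1115 → s = 29.1115

29.1115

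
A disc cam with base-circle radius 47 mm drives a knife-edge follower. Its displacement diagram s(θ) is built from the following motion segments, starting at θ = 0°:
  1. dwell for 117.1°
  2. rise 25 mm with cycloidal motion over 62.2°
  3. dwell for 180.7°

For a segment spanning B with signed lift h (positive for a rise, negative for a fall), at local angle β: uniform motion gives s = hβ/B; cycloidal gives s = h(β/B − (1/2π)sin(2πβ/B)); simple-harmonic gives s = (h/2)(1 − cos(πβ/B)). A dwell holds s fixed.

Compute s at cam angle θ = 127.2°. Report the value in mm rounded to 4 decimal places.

seg 1 [0°–117.1°] dwell: s stays 0.0000
seg 2 [117.1°–179.3°] cycloidal, h=25: θ=127.2° here. β=10.1, B=62.2. 25·(0.1624 − sin(2π·0.1624)/(2π)) = 0.6685 → s = 0.6685

0.6685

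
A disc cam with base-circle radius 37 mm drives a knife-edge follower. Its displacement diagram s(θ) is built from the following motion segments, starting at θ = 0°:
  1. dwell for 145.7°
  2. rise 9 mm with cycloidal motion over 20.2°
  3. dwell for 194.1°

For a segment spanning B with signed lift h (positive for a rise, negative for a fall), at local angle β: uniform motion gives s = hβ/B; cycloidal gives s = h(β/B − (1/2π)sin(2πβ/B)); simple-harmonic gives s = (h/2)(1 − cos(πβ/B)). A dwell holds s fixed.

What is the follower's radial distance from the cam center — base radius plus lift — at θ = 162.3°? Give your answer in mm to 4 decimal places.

seg 1 [0°–145.7°] dwell: s stays 0.0000
seg 2 [145.7°–165.9°] cycloidal, h=9: θ=162.3° here. β=16.6, B=20.2. 9·(0.8218 − sin(2π·0.8218)/(2π)) = 8.6852 → s = 8.6852
radial distance = base radius + s = 37 + 8.6852 = 45.6852

45.6852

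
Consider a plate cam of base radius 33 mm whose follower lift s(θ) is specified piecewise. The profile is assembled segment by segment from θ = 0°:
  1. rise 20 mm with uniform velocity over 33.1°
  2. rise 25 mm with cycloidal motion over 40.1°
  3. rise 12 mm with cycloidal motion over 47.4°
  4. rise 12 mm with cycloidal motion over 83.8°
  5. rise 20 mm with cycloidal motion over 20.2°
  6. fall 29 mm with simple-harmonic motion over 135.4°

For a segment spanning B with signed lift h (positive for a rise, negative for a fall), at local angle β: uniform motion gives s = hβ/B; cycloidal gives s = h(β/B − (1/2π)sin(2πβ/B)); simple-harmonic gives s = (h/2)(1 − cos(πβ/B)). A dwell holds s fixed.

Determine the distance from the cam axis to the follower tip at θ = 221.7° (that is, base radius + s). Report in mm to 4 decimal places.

seg 1 [0°–33.1°] uniform, h=20: full span → s += 20 → s = 20.0000
seg 2 [33.1°–73.2°] cycloidal, h=25: full span → s += 25 → s = 45.0000
seg 3 [73.2°–120.6°] cycloidal, h=12: full span → s += 12 → s = 57.0000
seg 4 [120.6°–204.4°] cycloidal, h=12: full span → s += 12 → s = 69.0000
seg 5 [204.4°–224.6°] cycloidal, h=20: θ=221.7° here. β=17.3, B=20.2. 20·(0.8564 − sin(2π·0.8564)/(2π)) = 19.6262 → s = 88.6262
radial distance = base radius + s = 33 + 88.6262 = 121.6262

121.6262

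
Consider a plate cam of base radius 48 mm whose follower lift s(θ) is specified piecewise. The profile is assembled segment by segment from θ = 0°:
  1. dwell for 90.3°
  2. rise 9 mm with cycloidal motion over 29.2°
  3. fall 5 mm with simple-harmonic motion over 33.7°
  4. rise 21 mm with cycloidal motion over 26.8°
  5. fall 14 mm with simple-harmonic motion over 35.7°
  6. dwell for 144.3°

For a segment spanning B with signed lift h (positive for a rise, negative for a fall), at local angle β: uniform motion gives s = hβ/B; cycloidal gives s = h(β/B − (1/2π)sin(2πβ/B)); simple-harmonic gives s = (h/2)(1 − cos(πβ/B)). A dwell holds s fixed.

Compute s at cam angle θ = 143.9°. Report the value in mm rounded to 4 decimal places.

seg 1 [0°–90.3°] dwell: s stays 0.0000
seg 2 [90.3°–119.5°] cycloidal, h=9: full span → s += 9 → s = 9.0000
seg 3 [119.5°–153.2°] simple-harmonic, h=-5: θ=143.9° here. β=24.4, B=33.7. -5/2·(1 − cos(π·0.7240)) = -4.1179 → s = 4.8821

4.8821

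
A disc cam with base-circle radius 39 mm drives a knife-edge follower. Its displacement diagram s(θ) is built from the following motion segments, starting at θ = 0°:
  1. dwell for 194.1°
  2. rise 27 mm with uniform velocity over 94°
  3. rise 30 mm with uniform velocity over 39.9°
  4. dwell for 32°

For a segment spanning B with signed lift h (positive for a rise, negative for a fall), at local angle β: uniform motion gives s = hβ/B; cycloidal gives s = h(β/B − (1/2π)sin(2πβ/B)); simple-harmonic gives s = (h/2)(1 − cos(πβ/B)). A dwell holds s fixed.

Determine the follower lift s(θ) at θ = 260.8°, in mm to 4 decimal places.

seg 1 [0°–194.1°] dwell: s stays 0.0000
seg 2 [194.1°–288.1°] uniform, h=27: θ=260.8° here. β=66.7, B=94. 27·66.7/94 = 19.1585 → s = 19.1585

19.1585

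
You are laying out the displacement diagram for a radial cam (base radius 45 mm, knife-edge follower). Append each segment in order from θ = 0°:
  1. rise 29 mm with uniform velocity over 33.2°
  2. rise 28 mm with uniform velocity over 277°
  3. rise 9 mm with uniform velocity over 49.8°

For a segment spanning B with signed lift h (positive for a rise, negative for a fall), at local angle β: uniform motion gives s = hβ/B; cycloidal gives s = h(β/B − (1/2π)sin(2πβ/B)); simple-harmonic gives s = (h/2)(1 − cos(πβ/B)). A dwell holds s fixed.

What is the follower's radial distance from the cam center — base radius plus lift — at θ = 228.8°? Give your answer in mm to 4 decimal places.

seg 1 [0°–33.2°] uniform, h=29: full span → s += 29 → s = 29.0000
seg 2 [33.2°–310.2°] uniform, h=28: θ=228.8° here. β=195.6, B=277. 28·195.6/277 = 19.7718 → s = 48.7718
radial distance = base radius + s = 45 + 48.7718 = 93.7718

93.7718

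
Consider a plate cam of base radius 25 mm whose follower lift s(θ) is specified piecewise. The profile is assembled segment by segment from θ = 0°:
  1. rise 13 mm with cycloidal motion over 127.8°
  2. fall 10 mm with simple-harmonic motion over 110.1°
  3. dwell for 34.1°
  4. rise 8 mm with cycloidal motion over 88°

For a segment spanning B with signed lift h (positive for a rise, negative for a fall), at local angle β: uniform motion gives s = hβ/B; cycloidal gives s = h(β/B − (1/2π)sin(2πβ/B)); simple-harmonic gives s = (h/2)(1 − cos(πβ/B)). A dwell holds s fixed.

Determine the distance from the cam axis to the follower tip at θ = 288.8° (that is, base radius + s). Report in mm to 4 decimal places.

seg 1 [0°–127.8°] cycloidal, h=13: full span → s += 13 → s = 13.0000
seg 2 [127.8°–237.9°] simple-harmonic, h=-10: full span → s += -10 → s = 3.0000
seg 3 [237.9°–272°] dwell: s stays 3.0000
seg 4 [272°–360°] cycloidal, h=8: θ=288.8° here. β=16.8, B=88. 8·(0.1909 − sin(2π·0.1909)/(2π)) = 0.3408 → s = 3.3408
radial distance = base radius + s = 25 + 3.3408 = 28.3408

28.3408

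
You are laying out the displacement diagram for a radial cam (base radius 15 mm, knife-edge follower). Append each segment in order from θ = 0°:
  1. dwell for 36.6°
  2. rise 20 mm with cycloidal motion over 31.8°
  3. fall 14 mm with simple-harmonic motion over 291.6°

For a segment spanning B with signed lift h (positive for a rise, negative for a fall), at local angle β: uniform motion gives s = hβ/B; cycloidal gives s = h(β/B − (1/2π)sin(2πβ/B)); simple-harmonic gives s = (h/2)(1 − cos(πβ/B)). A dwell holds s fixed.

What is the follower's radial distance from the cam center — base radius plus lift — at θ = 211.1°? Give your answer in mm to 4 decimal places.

seg 1 [0°–36.6°] dwell: s stays 0.0000
seg 2 [36.6°–68.4°] cycloidal, h=20: full span → s += 20 → s = 20.0000
seg 3 [68.4°–360°] simple-harmonic, h=-14: θ=211.1° here. β=142.7, B=291.6. -14/2·(1 − cos(π·0.4894)) = -6.7663 → s = 13.2337
radial distance = base radius + s = 15 + 13.2337 = 28.2337

28.2337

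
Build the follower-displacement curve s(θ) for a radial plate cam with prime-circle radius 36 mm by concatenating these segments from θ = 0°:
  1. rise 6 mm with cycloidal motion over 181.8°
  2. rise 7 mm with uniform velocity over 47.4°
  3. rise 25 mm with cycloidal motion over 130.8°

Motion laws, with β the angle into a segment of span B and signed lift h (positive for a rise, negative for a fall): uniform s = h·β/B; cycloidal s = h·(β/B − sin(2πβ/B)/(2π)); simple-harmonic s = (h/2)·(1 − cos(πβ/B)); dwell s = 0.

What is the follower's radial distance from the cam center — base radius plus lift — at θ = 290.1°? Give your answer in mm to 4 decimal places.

seg 1 [0°–181.8°] cycloidal, h=6: full span → s += 6 → s = 6.0000
seg 2 [181.8°–229.2°] uniform, h=7: full span → s += 7 → s = 13.0000
seg 3 [229.2°–360°] cycloidal, h=25: θ=290.1° here. β=60.9, B=130.8. 25·(0.4656 − sin(2π·0.4656)/(2π)) = 10.7865 → s = 23.7865
radial distance = base radius + s = 36 + 23.7865 = 59.7865

59.7865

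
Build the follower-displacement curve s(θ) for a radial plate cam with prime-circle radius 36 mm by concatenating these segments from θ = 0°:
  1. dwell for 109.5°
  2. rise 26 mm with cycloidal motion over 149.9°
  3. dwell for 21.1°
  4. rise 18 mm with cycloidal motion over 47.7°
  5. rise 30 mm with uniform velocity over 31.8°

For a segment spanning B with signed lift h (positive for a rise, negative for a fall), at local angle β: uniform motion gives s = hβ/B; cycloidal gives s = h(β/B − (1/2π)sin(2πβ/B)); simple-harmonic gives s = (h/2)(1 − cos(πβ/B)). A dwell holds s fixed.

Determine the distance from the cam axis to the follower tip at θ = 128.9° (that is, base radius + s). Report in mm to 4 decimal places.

seg 1 [0°–109.5°] dwell: s stays 0.0000
seg 2 [109.5°–259.4°] cycloidal, h=26: θ=128.9° here. β=19.4, B=149.9. 26·(0.1294 − sin(2π·0.1294)/(2π)) = 0.3588 → s = 0.3588
radial distance = base radius + s = 36 + 0.3588 = 36.3588

36.3588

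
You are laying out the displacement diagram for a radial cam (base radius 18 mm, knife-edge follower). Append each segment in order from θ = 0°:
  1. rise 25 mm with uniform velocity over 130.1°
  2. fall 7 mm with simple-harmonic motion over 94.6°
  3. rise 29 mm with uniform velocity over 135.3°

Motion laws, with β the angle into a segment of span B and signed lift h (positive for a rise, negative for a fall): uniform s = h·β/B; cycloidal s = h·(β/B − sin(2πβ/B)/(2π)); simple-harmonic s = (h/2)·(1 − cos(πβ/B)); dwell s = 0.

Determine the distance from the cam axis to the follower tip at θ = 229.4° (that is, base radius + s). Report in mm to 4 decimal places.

seg 1 [0°–130.1°] uniform, h=25: full span → s += 25 → s = 25.0000
seg 2 [130.1°–224.7°] simple-harmonic, h=-7: full span → s += -7 → s = 18.0000
seg 3 [224.7°–360°] uniform, h=29: θ=229.4° here. β=4.7, B=135.3. 29·4.7/135.3 = 1.0074 → s = 19.0074
radial distance = base radius + s = 18 + 19.0074 = 37.0074

37.0074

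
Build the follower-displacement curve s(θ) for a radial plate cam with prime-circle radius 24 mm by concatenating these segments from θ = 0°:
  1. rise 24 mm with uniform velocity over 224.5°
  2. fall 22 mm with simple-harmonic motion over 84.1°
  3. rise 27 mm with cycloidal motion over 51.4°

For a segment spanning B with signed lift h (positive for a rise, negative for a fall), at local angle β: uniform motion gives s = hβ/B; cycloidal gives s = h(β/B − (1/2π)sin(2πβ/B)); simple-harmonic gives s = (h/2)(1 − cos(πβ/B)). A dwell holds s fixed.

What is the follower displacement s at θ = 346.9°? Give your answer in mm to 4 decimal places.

seg 1 [0°–224.5°] uniform, h=24: full span → s += 24 → s = 24.0000
seg 2 [224.5°–308.6°] simple-harmonic, h=-22: full span → s += -22 → s = 2.0000
seg 3 [308.6°–360°] cycloidal, h=27: θ=346.9° here. β=38.3, B=51.4. 27·(0.7451 − sin(2π·0.7451)/(2π)) = 24.4139 → s = 26.4139

26.4139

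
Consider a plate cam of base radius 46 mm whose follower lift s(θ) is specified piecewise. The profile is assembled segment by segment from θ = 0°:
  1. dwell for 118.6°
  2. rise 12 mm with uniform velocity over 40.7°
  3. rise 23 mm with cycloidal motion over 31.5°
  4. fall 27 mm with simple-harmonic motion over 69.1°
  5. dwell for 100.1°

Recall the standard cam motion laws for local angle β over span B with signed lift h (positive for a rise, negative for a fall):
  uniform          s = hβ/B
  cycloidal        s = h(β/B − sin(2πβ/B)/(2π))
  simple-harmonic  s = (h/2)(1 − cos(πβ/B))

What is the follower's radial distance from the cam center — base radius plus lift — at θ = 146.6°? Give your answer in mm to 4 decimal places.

seg 1 [0°–118.6°] dwell: s stays 0.0000
seg 2 [118.6°–159.3°] uniform, h=12: θ=146.6° here. β=28, B=40.7. 12·28/40.7 = 8.2555 → s = 8.2555
radial distance = base radius + s = 46 + 8.2555 = 54.2555

54.2555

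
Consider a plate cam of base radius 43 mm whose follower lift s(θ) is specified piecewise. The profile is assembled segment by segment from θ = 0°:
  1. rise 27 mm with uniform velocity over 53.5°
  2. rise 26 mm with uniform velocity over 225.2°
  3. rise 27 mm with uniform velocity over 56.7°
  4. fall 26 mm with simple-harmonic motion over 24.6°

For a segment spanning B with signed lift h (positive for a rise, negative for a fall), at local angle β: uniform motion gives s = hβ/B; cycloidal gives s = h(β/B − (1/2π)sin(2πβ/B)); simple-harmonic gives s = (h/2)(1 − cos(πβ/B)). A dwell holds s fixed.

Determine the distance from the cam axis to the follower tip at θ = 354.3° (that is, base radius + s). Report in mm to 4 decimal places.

seg 1 [0°–53.5°] uniform, h=27: full span → s += 27 → s = 27.0000
seg 2 [53.5°–278.7°] uniform, h=26: full span → s += 26 → s = 53.0000
seg 3 [278.7°–335.4°] uniform, h=27: full span → s += 27 → s = 80.0000
seg 4 [335.4°–360°] simple-harmonic, h=-26: θ=354.3° here. β=18.9, B=24.6. -26/2·(1 − cos(π·0.7683)) = -22.7052 → s = 57.2948
radial distance = base radius + s = 43 + 57.2948 = 100.2948

100.2948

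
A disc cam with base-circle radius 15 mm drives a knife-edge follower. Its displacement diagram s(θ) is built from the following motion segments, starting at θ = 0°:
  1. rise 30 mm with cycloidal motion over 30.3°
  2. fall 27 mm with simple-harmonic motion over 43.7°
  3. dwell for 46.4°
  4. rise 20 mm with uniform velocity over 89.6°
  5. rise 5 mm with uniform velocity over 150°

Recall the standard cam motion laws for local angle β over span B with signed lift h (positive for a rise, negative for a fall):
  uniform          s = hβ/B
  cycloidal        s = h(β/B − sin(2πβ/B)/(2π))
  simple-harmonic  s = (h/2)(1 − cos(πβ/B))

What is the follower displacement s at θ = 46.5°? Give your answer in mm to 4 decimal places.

seg 1 [0°–30.3°] cycloidal, h=30: full span → s += 30 → s = 30.0000
seg 2 [30.3°–74°] simple-harmonic, h=-27: θ=46.5° here. β=16.2, B=43.7. -27/2·(1 − cos(π·0.3707)) = -8.1661 → s = 21.8339

21.8339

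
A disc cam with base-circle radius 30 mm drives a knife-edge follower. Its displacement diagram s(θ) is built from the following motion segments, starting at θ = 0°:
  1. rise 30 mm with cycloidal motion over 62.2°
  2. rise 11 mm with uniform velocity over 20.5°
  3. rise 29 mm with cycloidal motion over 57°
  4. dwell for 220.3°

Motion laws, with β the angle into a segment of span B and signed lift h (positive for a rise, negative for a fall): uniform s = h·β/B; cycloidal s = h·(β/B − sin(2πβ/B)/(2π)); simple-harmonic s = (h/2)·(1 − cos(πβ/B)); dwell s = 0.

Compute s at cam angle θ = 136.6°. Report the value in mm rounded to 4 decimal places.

seg 1 [0°–62.2°] cycloidal, h=30: full span → s += 30 → s = 30.0000
seg 2 [62.2°–82.7°] uniform, h=11: full span → s += 11 → s = 41.0000
seg 3 [82.7°–139.7°] cycloidal, h=29: θ=136.6° here. β=53.9, B=57. 29·(0.9456 − sin(2π·0.9456)/(2π)) = 28.9695 → s = 69.9695

69.9695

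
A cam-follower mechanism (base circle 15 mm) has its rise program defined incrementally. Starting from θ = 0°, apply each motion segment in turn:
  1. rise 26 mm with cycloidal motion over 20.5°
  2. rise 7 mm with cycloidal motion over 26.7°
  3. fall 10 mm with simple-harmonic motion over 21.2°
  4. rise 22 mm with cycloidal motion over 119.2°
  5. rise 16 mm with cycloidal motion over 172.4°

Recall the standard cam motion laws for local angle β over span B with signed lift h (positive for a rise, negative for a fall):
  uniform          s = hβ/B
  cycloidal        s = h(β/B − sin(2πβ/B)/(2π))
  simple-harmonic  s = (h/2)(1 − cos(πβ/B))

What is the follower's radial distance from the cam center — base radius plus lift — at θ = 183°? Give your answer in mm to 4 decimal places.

seg 1 [0°–20.5°] cycloidal, h=26: full span → s += 26 → s = 26.0000
seg 2 [20.5°–47.2°] cycloidal, h=7: full span → s += 7 → s = 33.0000
seg 3 [47.2°–68.4°] simple-harmonic, h=-10: full span → s += -10 → s = 23.0000
seg 4 [68.4°–187.6°] cycloidal, h=22: θ=183° here. β=114.6, B=119.2. 22·(0.9614 − sin(2π·0.9614)/(2π)) = 21.9917 → s = 44.9917
radial distance = base radius + s = 15 + 44.9917 = 59.9917

59.9917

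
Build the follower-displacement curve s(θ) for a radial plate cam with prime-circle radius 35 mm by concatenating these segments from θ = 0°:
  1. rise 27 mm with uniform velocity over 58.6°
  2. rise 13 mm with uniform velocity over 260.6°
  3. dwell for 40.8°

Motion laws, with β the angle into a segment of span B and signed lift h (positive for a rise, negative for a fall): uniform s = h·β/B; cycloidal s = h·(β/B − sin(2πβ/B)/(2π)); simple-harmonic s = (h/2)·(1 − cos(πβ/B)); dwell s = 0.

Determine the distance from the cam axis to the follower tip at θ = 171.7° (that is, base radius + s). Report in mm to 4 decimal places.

seg 1 [0°–58.6°] uniform, h=27: full span → s += 27 → s = 27.0000
seg 2 [58.6°–319.2°] uniform, h=13: θ=171.7° here. β=113.1, B=260.6. 13·113.1/260.6 = 5.6420 → s = 32.6420
radial distance = base radius + s = 35 + 32.6420 = 67.6420

67.6420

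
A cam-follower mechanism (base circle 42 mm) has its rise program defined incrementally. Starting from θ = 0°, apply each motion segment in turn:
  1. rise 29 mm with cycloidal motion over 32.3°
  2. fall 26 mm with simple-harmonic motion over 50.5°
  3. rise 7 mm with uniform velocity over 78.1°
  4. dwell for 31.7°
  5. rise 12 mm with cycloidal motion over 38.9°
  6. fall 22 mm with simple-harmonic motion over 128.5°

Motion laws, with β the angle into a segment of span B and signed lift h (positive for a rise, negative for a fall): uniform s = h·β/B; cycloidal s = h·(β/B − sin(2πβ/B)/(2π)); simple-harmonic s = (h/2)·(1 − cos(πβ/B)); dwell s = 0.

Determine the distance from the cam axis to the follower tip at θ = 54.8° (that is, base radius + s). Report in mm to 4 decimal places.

seg 1 [0°–32.3°] cycloidal, h=29: full span → s += 29 → s = 29.0000
seg 2 [32.3°–82.8°] simple-harmonic, h=-26: θ=54.8° here. β=22.5, B=50.5. -26/2·(1 − cos(π·0.4455)) = -10.7868 → s = 18.2132
radial distance = base radius + s = 42 + 18.2132 = 60.2132

60.2132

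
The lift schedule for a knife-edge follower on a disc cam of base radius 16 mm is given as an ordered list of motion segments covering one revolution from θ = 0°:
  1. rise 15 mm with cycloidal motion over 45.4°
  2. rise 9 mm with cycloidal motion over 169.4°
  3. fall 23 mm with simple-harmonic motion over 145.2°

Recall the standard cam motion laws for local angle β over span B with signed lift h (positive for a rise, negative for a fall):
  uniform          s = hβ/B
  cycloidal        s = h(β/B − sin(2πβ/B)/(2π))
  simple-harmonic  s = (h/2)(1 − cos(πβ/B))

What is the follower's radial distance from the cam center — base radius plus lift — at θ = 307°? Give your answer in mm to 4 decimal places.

seg 1 [0°–45.4°] cycloidal, h=15: full span → s += 15 → s = 15.0000
seg 2 [45.4°–214.8°] cycloidal, h=9: full span → s += 9 → s = 24.0000
seg 3 [214.8°–360°] simple-harmonic, h=-23: θ=307° here. β=92.2, B=145.2. -23/2·(1 − cos(π·0.6350)) = -16.2320 → s = 7.7680
radial distance = base radius + s = 16 + 7.7680 = 23.7680

23.7680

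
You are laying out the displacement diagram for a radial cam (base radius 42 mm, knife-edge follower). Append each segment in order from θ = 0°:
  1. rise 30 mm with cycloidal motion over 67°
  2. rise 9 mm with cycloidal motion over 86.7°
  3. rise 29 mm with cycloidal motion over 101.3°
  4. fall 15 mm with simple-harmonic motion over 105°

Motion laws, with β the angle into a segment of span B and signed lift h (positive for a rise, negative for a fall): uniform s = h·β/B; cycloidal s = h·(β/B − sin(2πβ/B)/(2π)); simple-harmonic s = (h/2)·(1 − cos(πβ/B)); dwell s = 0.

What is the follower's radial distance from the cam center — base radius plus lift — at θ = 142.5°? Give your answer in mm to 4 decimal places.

seg 1 [0°–67°] cycloidal, h=30: full span → s += 30 → s = 30.0000
seg 2 [67°–153.7°] cycloidal, h=9: θ=142.5° here. β=75.5, B=86.7. 9·(0.8708 − sin(2π·0.8708)/(2π)) = 8.8765 → s = 38.8765
radial distance = base radius + s = 42 + 38.8765 = 80.8765

80.8765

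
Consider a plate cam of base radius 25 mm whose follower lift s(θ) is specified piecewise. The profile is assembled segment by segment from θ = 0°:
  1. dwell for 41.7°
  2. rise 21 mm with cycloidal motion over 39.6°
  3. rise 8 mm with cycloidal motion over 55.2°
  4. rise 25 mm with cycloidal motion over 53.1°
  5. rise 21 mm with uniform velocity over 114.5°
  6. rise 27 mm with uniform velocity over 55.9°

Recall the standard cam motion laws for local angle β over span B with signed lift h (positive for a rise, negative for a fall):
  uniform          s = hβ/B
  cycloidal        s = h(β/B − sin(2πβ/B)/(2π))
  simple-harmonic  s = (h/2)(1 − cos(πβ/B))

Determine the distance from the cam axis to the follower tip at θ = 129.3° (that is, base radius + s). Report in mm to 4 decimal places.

seg 1 [0°–41.7°] dwell: s stays 0.0000
seg 2 [41.7°–81.3°] cycloidal, h=21: full span → s += 21 → s = 21.0000
seg 3 [81.3°–136.5°] cycloidal, h=8: θ=129.3° here. β=48, B=55.2. 8·(0.8696 − sin(2π·0.8696)/(2π)) = 7.8871 → s = 28.8871
radial distance = base radius + s = 25 + 28.8871 = 53.8871

53.8871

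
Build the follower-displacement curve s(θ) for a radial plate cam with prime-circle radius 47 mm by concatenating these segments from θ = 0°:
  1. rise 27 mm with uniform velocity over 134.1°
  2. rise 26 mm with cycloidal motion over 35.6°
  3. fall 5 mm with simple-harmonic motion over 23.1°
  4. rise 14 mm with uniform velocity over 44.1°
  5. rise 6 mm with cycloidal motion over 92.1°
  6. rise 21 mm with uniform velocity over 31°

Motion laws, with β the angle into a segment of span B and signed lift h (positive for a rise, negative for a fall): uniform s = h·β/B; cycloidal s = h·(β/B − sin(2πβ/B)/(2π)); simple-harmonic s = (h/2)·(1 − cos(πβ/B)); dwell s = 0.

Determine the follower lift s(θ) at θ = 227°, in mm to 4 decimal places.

seg 1 [0°–134.1°] uniform, h=27: full span → s += 27 → s = 27.0000
seg 2 [134.1°–169.7°] cycloidal, h=26: full span → s += 26 → s = 53.0000
seg 3 [169.7°–192.8°] simple-harmonic, h=-5: full span → s += -5 → s = 48.0000
seg 4 [192.8°–236.9°] uniform, h=14: θ=227° here. β=34.2, B=44.1. 14·34.2/44.1 = 10.8571 → s = 58.8571

58.8571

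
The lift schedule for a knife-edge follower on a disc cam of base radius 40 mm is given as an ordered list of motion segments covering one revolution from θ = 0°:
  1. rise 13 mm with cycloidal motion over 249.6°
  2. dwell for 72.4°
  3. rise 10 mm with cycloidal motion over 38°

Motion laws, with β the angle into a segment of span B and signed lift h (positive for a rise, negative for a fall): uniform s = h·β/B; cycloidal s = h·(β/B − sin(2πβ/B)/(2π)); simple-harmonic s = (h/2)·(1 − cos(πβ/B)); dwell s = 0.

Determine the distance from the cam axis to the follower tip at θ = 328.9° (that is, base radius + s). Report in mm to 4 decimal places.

seg 1 [0°–249.6°] cycloidal, h=13: full span → s += 13 → s = 13.0000
seg 2 [249.6°–322°] dwell: s stays 13.0000
seg 3 [322°–360°] cycloidal, h=10: θ=328.9° here. β=6.9, B=38. 10·(0.1816 − sin(2π·0.1816)/(2π)) = 0.3691 → s = 13.3691
radial distance = base radius + s = 40 + 13.3691 = 53.3691

53.3691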